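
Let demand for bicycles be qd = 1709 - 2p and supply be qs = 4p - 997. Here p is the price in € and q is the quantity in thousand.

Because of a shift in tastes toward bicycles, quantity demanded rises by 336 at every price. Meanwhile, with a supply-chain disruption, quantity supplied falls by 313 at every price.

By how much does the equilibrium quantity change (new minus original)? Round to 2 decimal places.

+119.67

Original equilibrium: 1709 - 2p = 4p - 997 gives 2706 = 6p, so p = 451 and q = 807.
With the change applied: demand qd = 2045 - 2p, supply qs = 4p - 1310.
Setting them equal: 2045 - 2p = 4p - 1310 → 3355 = 6p, so p = 3355/6 ≈ 559.1667 and q = 2780/3 ≈ 926.6667.
Δq = 926.6667 − 807 = +119.67.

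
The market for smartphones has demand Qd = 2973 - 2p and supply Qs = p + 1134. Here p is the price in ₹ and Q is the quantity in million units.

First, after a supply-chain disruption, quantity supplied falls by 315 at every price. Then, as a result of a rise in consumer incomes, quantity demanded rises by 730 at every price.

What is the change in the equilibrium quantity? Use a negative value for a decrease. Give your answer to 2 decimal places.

+33.33

Original equilibrium: 2973 - 2p = p + 1134 gives 1839 = 3p, so p = 613 and Q = 1747.
The new curves are Qd = 3703 - 2p (demand) and Qs = p + 819 (supply).
New equilibrium: 3703 - 2p = p + 819 ⇒ 2884 = 3p ⇒ p = 2884/3 ≈ 961.3333, Q = 5341/3 ≈ 1780.3333.
ΔQ = 1780.3333 − 1747 = +33.33.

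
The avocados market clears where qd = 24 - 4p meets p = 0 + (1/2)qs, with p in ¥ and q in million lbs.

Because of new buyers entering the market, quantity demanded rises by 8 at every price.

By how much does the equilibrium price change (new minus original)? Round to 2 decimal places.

+1.33

Initially, 24 - 4p = 2p, so 24 = 6p and p = 4, q = 8.
The shock moves the curves to qd = 32 - 4p and qs = 2p.
New equilibrium: 32 - 4p = 2p ⇒ 32 = 6p ⇒ p = 16/3 ≈ 5.3333, q = 32/3 ≈ 10.6667.
Δp = 5.3333 − 4 = +1.33.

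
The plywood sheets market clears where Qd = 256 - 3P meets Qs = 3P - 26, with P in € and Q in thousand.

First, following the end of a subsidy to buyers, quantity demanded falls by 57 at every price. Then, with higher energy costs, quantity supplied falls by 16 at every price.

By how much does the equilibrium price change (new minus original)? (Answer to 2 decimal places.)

-6.83

Solve the original market: 256 - 3P = 3P - 26, hence P = 47 and Q = 115.
After the shift, demand is Qd = 199 - 3P and supply is Qs = 3P - 42.
New equilibrium: 199 - 3P = 3P - 42 ⇒ 241 = 6P ⇒ P = 241/6 ≈ 40.1667, Q = 78.5.
ΔP = 40.1667 − 47 = -6.83.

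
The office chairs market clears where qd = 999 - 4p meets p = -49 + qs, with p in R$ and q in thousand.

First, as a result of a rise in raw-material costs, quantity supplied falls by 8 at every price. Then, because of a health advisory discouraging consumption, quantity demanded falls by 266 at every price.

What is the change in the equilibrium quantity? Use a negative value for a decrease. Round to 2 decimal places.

Initially, 999 - 4p = p + 49, so 950 = 5p and p = 190, q = 239.
After the shift, demand is qd = 733 - 4p and supply is qs = p + 41.
Equate the new curves: 733 - 4p = p + 41, giving 692 = 5p, p = 138.4, q = 179.4.
Δq = 179.4 − 239 = -59.60.

-59.60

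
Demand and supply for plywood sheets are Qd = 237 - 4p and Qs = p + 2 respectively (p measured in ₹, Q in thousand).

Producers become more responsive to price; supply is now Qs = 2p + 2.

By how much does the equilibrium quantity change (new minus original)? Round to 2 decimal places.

Before the shock: 237 - 4p = p + 2 ⇒ 235 = 5p ⇒ p = 47, Q = 49.
After the shift, demand is Qd = 237 - 4p and supply is Qs = 2p + 2.
Clearing the new market: 237 - 4p = 2p + 2, so p = 235/6 ≈ 39.1667 and Q = 241/3 ≈ 80.3333.
ΔQ = 80.3333 − 49 = +31.33.

+31.33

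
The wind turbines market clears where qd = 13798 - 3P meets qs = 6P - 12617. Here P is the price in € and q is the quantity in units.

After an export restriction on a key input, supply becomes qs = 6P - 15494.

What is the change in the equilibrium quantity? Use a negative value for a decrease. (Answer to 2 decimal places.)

-959.00

Solve the original market: 13798 - 3P = 6P - 12617, hence P = 2935 and q = 4993.
The new curves are qd = 13798 - 3P (demand) and qs = 6P - 15494 (supply).
Setting them equal: 13798 - 3P = 6P - 15494 → 29292 = 9P, so P = 9764/3 ≈ 3254.6667 and q = 4034.
Δq = 4034 − 4993 = -959.00.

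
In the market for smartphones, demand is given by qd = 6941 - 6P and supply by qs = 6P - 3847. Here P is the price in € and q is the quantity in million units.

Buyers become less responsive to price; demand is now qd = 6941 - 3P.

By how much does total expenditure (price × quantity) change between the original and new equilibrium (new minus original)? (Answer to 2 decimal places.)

Solve the original market: 6941 - 6P = 6P - 3847, hence P = 899 and q = 1547.
The shock moves the curves to qd = 6941 - 3P and qs = 6P - 3847.
Equate the new curves: 6941 - 3P = 6P - 3847, giving 10788 = 9P, P = 3596/3 ≈ 1198.6667, q = 3345.
Expenditure moves from 899×1547 = 1390753 to 1198.6667×3345 = 4009540; change = +2618787.00.

+2618787.00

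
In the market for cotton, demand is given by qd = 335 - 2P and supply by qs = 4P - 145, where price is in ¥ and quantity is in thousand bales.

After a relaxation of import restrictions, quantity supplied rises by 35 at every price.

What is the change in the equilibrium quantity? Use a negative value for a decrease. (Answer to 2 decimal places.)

Solve the original market: 335 - 2P = 4P - 145, hence P = 80 and q = 175.
With the change applied: demand qd = 335 - 2P, supply qs = 4P - 110.
Equate the new curves: 335 - 2P = 4P - 110, giving 445 = 6P, P = 445/6 ≈ 74.1667, q = 560/3 ≈ 186.6667.
Δq = 186.6667 − 175 = +11.67.

+11.67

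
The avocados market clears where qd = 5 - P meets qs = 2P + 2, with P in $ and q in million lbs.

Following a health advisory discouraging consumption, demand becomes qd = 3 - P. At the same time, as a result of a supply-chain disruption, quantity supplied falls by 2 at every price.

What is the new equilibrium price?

1

Initially, 5 - P = 2P + 2, so 3 = 3P and P = 1, q = 4.
With the change applied: demand qd = 3 - P, supply qs = 2P.
Clearing the new market: 3 - P = 2P, so P = 1 and q = 2.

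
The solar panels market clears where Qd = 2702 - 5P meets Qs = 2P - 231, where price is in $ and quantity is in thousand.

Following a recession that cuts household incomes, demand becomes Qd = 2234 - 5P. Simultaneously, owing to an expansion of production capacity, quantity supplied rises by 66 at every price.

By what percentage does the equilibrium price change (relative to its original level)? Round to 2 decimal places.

-18.21

Initially, 2702 - 5P = 2P - 231, so 2933 = 7P and P = 419, Q = 607.
The new curves are Qd = 2234 - 5P (demand) and Qs = 2P - 165 (supply).
Setting them equal: 2234 - 5P = 2P - 165 → 2399 = 7P, so P = 2399/7 ≈ 342.7143 and Q = 3643/7 ≈ 520.4286.
%ΔP = (342.7143 − 419) / 419 × 100 = -18.21%.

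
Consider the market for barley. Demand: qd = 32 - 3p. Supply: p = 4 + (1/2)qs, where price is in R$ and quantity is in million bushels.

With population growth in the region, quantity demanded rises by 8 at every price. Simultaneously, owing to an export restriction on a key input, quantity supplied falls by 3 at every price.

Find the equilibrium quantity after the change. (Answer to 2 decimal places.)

9.40

Initially, 32 - 3p = 2p - 8, so 40 = 5p and p = 8, q = 8.
The shock moves the curves to qd = 40 - 3p and qs = 2p - 11.
Clearing the new market: 40 - 3p = 2p - 11, so p = 10.2 and q = 9.4.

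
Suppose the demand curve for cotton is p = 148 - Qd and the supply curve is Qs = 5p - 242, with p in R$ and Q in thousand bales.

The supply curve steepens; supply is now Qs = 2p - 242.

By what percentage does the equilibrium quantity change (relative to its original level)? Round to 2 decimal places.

-78.31

Solve the original market: 148 - p = 5p - 242, hence p = 65 and Q = 83.
The new curves are Qd = 148 - p (demand) and Qs = 2p - 242 (supply).
Clearing the new market: 148 - p = 2p - 242, so p = 130 and Q = 18.
%ΔQ = (18 − 83) / 83 × 100 = -78.31%.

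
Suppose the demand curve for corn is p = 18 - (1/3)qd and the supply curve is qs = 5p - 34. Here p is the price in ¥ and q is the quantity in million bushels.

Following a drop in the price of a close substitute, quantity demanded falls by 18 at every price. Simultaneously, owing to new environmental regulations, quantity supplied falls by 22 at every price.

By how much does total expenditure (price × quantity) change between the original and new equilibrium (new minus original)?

-213.75

Original equilibrium: 54 - 3p = 5p - 34 gives 88 = 8p, so p = 11 and q = 21.
The shock moves the curves to qd = 36 - 3p and qs = 5p - 56.
Equate the new curves: 36 - 3p = 5p - 56, giving 92 = 8p, p = 11.5, q = 1.5.
Expenditure moves from 11×21 = 231 to 11.5×1.5 = 17.25; change = -213.75.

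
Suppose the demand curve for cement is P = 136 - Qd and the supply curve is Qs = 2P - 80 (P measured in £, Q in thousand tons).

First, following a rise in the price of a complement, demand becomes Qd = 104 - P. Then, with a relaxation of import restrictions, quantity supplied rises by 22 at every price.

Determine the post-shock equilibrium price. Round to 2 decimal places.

Before the shock: 136 - P = 2P - 80 ⇒ 216 = 3P ⇒ P = 72, Q = 64.
The new curves are Qd = 104 - P (demand) and Qs = 2P - 58 (supply).
Equate the new curves: 104 - P = 2P - 58, giving 162 = 3P, P = 54, Q = 50.

54.00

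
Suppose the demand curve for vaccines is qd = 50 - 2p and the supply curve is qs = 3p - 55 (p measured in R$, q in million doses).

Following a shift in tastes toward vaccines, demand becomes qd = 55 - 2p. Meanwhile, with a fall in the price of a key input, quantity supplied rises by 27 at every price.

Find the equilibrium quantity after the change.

21.8

Original equilibrium: 50 - 2p = 3p - 55 gives 105 = 5p, so p = 21 and q = 8.
With the change applied: demand qd = 55 - 2p, supply qs = 3p - 28.
Equate the new curves: 55 - 2p = 3p - 28, giving 83 = 5p, p = 16.6, q = 21.8.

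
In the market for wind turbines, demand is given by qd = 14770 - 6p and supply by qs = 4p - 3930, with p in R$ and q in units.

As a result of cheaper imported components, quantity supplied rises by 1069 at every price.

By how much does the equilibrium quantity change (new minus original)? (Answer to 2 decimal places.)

+641.40

Before the shock: 14770 - 6p = 4p - 3930 ⇒ 18700 = 10p ⇒ p = 1870, q = 3550.
After the shift, demand is qd = 14770 - 6p and supply is qs = 4p - 2861.
Setting them equal: 14770 - 6p = 4p - 2861 → 17631 = 10p, so p = 1763.1 and q = 4191.4.
Δq = 4191.4 − 3550 = +641.40.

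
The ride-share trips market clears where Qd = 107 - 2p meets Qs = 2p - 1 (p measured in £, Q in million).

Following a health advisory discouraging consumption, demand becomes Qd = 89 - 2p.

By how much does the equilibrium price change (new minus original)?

Initially, 107 - 2p = 2p - 1, so 108 = 4p and p = 27, Q = 53.
The new curves are Qd = 89 - 2p (demand) and Qs = 2p - 1 (supply).
Setting them equal: 89 - 2p = 2p - 1 → 90 = 4p, so p = 22.5 and Q = 44.
Δp = 22.5 − 27 = -4.5.

-4.5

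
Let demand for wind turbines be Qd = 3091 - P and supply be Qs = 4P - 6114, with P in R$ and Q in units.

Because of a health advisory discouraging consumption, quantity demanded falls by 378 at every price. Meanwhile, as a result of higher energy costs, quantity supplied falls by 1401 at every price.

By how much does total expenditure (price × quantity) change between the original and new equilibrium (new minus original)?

Initially, 3091 - P = 4P - 6114, so 9205 = 5P and P = 1841, Q = 1250.
The new curves are Qd = 2713 - P (demand) and Qs = 4P - 7515 (supply).
Clearing the new market: 2713 - P = 4P - 7515, so P = 2045.6 and Q = 667.4.
Expenditure moves from 1841×1250 = 2301250 to 2045.6×667.4 = 1365233.44; change = -936016.56.

-936016.56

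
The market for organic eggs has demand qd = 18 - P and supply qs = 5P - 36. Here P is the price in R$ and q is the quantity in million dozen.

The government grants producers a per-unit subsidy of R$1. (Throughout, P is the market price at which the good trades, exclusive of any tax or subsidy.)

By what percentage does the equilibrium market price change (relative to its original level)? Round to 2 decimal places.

-9.26

Original equilibrium: 18 - P = 5P - 36 gives 54 = 6P, so P = 9 and q = 9.
Since sellers receive the price plus the subsidy, the effective supply curve becomes qs = 5P - 31.
Equate the new curves: 18 - P = 5P - 31, giving 49 = 6P, P = 49/6 ≈ 8.1667, q = 59/6 ≈ 9.8333.
%ΔP = (8.1667 − 9) / 9 × 100 = -9.26%.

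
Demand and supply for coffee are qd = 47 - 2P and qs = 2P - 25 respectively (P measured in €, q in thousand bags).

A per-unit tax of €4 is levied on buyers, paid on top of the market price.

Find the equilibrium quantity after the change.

7

Initially, 47 - 2P = 2P - 25, so 72 = 4P and P = 18, q = 11.
Since buyers pay the price plus the tax, the effective demand curve becomes qd = 39 - 2P.
New equilibrium: 39 - 2P = 2P - 25 ⇒ 64 = 4P ⇒ P = 16, q = 7.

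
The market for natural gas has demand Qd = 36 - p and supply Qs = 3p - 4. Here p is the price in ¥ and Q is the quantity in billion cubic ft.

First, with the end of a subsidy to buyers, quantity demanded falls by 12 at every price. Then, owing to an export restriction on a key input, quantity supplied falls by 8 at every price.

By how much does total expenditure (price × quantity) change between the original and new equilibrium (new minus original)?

-125

Original equilibrium: 36 - p = 3p - 4 gives 40 = 4p, so p = 10 and Q = 26.
After the shift, demand is Qd = 24 - p and supply is Qs = 3p - 12.
Clearing the new market: 24 - p = 3p - 12, so p = 9 and Q = 15.
Expenditure moves from 10×26 = 260 to 9×15 = 135; change = -125.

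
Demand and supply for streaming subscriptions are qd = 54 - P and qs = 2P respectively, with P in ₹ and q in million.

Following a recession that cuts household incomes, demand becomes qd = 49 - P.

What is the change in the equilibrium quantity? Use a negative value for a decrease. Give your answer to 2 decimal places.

Solve the original market: 54 - P = 2P, hence P = 18 and q = 36.
The new curves are qd = 49 - P (demand) and qs = 2P (supply).
Setting them equal: 49 - P = 2P → 49 = 3P, so P = 49/3 ≈ 16.3333 and q = 98/3 ≈ 32.6667.
Δq = 32.6667 − 36 = -3.33.

-3.33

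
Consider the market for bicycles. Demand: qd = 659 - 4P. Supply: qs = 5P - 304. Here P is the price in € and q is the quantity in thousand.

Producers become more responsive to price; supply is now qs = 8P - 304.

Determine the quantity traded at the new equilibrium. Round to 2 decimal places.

338.00

Original equilibrium: 659 - 4P = 5P - 304 gives 963 = 9P, so P = 107 and q = 231.
With the change applied: demand qd = 659 - 4P, supply qs = 8P - 304.
Setting them equal: 659 - 4P = 8P - 304 → 963 = 12P, so P = 80.25 and q = 338.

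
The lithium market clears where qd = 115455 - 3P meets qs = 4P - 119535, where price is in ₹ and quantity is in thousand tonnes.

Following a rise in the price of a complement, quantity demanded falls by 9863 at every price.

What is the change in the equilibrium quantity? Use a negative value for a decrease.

-5636

Before the shock: 115455 - 3P = 4P - 119535 ⇒ 234990 = 7P ⇒ P = 33570, q = 14745.
The new curves are qd = 105592 - 3P (demand) and qs = 4P - 119535 (supply).
Clearing the new market: 105592 - 3P = 4P - 119535, so P = 32161 and q = 9109.
Δq = 9109 − 14745 = -5636.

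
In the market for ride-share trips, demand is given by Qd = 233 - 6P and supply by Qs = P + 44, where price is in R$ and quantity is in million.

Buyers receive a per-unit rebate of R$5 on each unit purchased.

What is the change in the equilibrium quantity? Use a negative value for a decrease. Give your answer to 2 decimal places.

Original equilibrium: 233 - 6P = P + 44 gives 189 = 7P, so P = 27 and Q = 71.
Since buyers' out-of-pocket price is the market price minus the rebate, the effective demand curve becomes Qd = 263 - 6P.
Equate the new curves: 263 - 6P = P + 44, giving 219 = 7P, P = 219/7 ≈ 31.2857, Q = 527/7 ≈ 75.2857.
ΔQ = 75.2857 − 71 = +4.29.

+4.29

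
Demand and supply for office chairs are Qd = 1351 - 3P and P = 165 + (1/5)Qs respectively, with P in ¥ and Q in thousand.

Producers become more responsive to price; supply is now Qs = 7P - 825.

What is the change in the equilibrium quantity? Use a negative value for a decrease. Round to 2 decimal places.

Before the shock: 1351 - 3P = 5P - 825 ⇒ 2176 = 8P ⇒ P = 272, Q = 535.
After the shift, demand is Qd = 1351 - 3P and supply is Qs = 7P - 825.
Clearing the new market: 1351 - 3P = 7P - 825, so P = 217.6 and Q = 698.2.
ΔQ = 698.2 − 535 = +163.20.

+163.20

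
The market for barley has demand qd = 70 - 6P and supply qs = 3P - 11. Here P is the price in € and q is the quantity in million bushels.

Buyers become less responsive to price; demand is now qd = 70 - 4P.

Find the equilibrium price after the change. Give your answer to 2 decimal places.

11.57

Solve the original market: 70 - 6P = 3P - 11, hence P = 9 and q = 16.
With the change applied: demand qd = 70 - 4P, supply qs = 3P - 11.
New equilibrium: 70 - 4P = 3P - 11 ⇒ 81 = 7P ⇒ P = 81/7 ≈ 11.5714, q = 166/7 ≈ 23.7143.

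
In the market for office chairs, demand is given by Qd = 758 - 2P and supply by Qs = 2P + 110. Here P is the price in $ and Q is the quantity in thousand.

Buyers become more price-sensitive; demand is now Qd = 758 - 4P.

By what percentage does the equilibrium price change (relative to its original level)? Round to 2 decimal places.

-33.33

Original equilibrium: 758 - 2P = 2P + 110 gives 648 = 4P, so P = 162 and Q = 434.
The shock moves the curves to Qd = 758 - 4P and Qs = 2P + 110.
Setting them equal: 758 - 4P = 2P + 110 → 648 = 6P, so P = 108 and Q = 326.
%ΔP = (108 − 162) / 162 × 100 = -33.33%.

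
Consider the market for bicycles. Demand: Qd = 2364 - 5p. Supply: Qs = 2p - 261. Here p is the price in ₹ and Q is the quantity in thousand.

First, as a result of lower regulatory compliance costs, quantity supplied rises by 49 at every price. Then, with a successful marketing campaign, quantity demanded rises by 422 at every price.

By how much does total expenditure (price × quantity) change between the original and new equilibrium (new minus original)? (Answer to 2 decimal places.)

Initially, 2364 - 5p = 2p - 261, so 2625 = 7p and p = 375, Q = 489.
With the change applied: demand Qd = 2786 - 5p, supply Qs = 2p - 212.
Equate the new curves: 2786 - 5p = 2p - 212, giving 2998 = 7p, p = 2998/7 ≈ 428.2857, Q = 4512/7 ≈ 644.5714.
Expenditure moves from 375×489 = 183375 to 428.2857×644.5714 = 276060.7347; change = +92685.73.

+92685.73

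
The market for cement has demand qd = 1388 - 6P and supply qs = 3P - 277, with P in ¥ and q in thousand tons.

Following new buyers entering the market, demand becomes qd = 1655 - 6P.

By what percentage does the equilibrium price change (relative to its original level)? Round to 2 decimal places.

Initially, 1388 - 6P = 3P - 277, so 1665 = 9P and P = 185, q = 278.
The shock moves the curves to qd = 1655 - 6P and qs = 3P - 277.
New equilibrium: 1655 - 6P = 3P - 277 ⇒ 1932 = 9P ⇒ P = 644/3 ≈ 214.6667, q = 367.
%ΔP = (214.6667 − 185) / 185 × 100 = +16.04%.

+16.04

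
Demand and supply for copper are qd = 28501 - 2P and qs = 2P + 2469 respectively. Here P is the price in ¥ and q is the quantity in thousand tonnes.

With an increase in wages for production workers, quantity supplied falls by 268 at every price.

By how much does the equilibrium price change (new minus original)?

+67

Before the shock: 28501 - 2P = 2P + 2469 ⇒ 26032 = 4P ⇒ P = 6508, q = 15485.
The new curves are qd = 28501 - 2P (demand) and qs = 2P + 2201 (supply).
Clearing the new market: 28501 - 2P = 2P + 2201, so P = 6575 and q = 15351.
ΔP = 6575 − 6508 = +67.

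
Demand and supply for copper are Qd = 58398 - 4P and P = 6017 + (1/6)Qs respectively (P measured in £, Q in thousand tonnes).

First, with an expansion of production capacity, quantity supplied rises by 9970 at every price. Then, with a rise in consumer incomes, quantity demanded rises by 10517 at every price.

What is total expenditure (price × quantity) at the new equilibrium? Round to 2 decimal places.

Initially, 58398 - 4P = 6P - 36102, so 94500 = 10P and P = 9450, Q = 20598.
The shock moves the curves to Qd = 68915 - 4P and Qs = 6P - 26132.
Equate the new curves: 68915 - 4P = 6P - 26132, giving 95047 = 10P, P = 9504.7, Q = 30896.2.
New expenditure = 9504.7 × 30896.2 = 293659112.14.

293659112.14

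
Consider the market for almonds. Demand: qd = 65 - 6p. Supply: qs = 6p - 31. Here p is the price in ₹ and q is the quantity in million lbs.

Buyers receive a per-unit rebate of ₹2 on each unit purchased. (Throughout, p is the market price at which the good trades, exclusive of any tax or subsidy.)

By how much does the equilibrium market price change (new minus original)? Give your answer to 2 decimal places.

Solve the original market: 65 - 6p = 6p - 31, hence p = 8 and q = 17.
Since buyers' out-of-pocket price is the market price minus the rebate, the effective demand curve becomes qd = 77 - 6p.
Clearing the new market: 77 - 6p = 6p - 31, so p = 9 and q = 23.
Δp = 9 − 8 = +1.00.

+1.00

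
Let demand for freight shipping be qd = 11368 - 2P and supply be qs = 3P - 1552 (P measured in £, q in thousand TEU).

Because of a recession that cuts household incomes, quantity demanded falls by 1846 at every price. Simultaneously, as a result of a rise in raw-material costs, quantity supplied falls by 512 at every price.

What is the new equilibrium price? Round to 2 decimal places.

Original equilibrium: 11368 - 2P = 3P - 1552 gives 12920 = 5P, so P = 2584 and q = 6200.
The shock moves the curves to qd = 9522 - 2P and qs = 3P - 2064.
Setting them equal: 9522 - 2P = 3P - 2064 → 11586 = 5P, so P = 2317.2 and q = 4887.6.

2317.20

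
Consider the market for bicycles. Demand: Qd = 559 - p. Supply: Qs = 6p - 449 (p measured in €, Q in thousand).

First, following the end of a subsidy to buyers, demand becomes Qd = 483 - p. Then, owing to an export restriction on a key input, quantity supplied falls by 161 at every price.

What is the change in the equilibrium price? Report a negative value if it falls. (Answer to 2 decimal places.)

+12.14

Before the shock: 559 - p = 6p - 449 ⇒ 1008 = 7p ⇒ p = 144, Q = 415.
With the change applied: demand Qd = 483 - p, supply Qs = 6p - 610.
Equate the new curves: 483 - p = 6p - 610, giving 1093 = 7p, p = 1093/7 ≈ 156.1429, Q = 2288/7 ≈ 326.8571.
Δp = 156.1429 − 144 = +12.14.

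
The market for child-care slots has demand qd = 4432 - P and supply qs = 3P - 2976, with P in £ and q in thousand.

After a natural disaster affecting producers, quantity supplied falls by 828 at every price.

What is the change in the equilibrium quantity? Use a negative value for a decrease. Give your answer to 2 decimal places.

Solve the original market: 4432 - P = 3P - 2976, hence P = 1852 and q = 2580.
After the shift, demand is qd = 4432 - P and supply is qs = 3P - 3804.
New equilibrium: 4432 - P = 3P - 3804 ⇒ 8236 = 4P ⇒ P = 2059, q = 2373.
Δq = 2373 − 2580 = -207.00.

-207.00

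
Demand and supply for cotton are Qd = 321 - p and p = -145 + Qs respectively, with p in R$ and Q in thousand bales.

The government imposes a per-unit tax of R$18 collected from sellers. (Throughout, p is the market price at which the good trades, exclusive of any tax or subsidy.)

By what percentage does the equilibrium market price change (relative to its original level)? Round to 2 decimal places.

Original equilibrium: 321 - p = p + 145 gives 176 = 2p, so p = 88 and Q = 233.
Since sellers keep the price net of the tax, the effective supply curve becomes Qs = p + 127.
Setting them equal: 321 - p = p + 127 → 194 = 2p, so p = 97 and Q = 224.
%Δp = (97 − 88) / 88 × 100 = +10.23%.

+10.23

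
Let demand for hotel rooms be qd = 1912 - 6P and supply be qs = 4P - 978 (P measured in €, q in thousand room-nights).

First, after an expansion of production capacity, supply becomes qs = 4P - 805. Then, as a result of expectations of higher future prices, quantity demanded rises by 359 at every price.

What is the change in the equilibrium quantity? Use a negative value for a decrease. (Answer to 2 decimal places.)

Before the shock: 1912 - 6P = 4P - 978 ⇒ 2890 = 10P ⇒ P = 289, q = 178.
With the change applied: demand qd = 2271 - 6P, supply qs = 4P - 805.
Clearing the new market: 2271 - 6P = 4P - 805, so P = 307.6 and q = 425.4.
Δq = 425.4 − 178 = +247.40.

+247.40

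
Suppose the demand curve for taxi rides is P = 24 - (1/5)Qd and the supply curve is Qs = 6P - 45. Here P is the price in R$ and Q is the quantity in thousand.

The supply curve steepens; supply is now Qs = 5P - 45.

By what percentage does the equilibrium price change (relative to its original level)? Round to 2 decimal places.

+10.00

Before the shock: 120 - 5P = 6P - 45 ⇒ 165 = 11P ⇒ P = 15, Q = 45.
After the shift, demand is Qd = 120 - 5P and supply is Qs = 5P - 45.
Setting them equal: 120 - 5P = 5P - 45 → 165 = 10P, so P = 16.5 and Q = 37.5.
%ΔP = (16.5 − 15) / 15 × 100 = +10.00%.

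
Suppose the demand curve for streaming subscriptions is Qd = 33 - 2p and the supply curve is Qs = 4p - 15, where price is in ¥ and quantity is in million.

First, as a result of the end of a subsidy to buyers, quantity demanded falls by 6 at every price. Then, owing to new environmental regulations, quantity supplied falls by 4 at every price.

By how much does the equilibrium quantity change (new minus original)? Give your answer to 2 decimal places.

-5.33

Original equilibrium: 33 - 2p = 4p - 15 gives 48 = 6p, so p = 8 and Q = 17.
With the change applied: demand Qd = 27 - 2p, supply Qs = 4p - 19.
Equate the new curves: 27 - 2p = 4p - 19, giving 46 = 6p, p = 23/3 ≈ 7.6667, Q = 35/3 ≈ 11.6667.
ΔQ = 11.6667 − 17 = -5.33.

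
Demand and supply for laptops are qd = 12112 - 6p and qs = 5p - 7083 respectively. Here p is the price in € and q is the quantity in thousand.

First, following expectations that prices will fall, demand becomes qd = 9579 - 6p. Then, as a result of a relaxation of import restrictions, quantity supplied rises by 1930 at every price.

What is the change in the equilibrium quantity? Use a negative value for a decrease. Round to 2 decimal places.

-98.64

Before the shock: 12112 - 6p = 5p - 7083 ⇒ 19195 = 11p ⇒ p = 1745, q = 1642.
The new curves are qd = 9579 - 6p (demand) and qs = 5p - 5153 (supply).
New equilibrium: 9579 - 6p = 5p - 5153 ⇒ 14732 = 11p ⇒ p = 14732/11 ≈ 1339.2727, q = 16977/11 ≈ 1543.3636.
Δq = 1543.3636 − 1642 = -98.64.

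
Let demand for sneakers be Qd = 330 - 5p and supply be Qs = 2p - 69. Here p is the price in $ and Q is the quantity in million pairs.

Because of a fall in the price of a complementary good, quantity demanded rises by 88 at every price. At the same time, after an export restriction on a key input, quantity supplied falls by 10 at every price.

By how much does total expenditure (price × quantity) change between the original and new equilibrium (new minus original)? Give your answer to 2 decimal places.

Solve the original market: 330 - 5p = 2p - 69, hence p = 57 and Q = 45.
With the change applied: demand Qd = 418 - 5p, supply Qs = 2p - 79.
Clearing the new market: 418 - 5p = 2p - 79, so p = 71 and Q = 63.
Expenditure moves from 57×45 = 2565 to 71×63 = 4473; change = +1908.00.

+1908.00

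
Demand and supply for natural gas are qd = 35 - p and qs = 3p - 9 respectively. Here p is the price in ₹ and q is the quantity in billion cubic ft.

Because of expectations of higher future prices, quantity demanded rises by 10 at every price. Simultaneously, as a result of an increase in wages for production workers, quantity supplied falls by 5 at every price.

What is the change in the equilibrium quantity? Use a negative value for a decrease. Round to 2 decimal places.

+6.25

Initially, 35 - p = 3p - 9, so 44 = 4p and p = 11, q = 24.
With the change applied: demand qd = 45 - p, supply qs = 3p - 14.
Setting them equal: 45 - p = 3p - 14 → 59 = 4p, so p = 14.75 and q = 30.25.
Δq = 30.25 − 24 = +6.25.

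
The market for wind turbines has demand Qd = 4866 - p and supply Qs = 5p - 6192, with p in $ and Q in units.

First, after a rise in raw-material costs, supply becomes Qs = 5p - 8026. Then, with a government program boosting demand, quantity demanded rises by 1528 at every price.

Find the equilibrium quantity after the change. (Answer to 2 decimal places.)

3990.67

Original equilibrium: 4866 - p = 5p - 6192 gives 11058 = 6p, so p = 1843 and Q = 3023.
After the shift, demand is Qd = 6394 - p and supply is Qs = 5p - 8026.
Clearing the new market: 6394 - p = 5p - 8026, so p = 7210/3 ≈ 2403.3333 and Q = 11972/3 ≈ 3990.6667.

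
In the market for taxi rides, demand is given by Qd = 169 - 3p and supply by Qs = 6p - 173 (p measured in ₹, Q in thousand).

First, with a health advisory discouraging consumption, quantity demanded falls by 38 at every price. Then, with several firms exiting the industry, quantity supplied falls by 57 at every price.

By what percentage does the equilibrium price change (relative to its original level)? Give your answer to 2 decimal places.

Initially, 169 - 3p = 6p - 173, so 342 = 9p and p = 38, Q = 55.
After the shift, demand is Qd = 131 - 3p and supply is Qs = 6p - 230.
Clearing the new market: 131 - 3p = 6p - 230, so p = 361/9 ≈ 40.1111 and Q = 32/3 ≈ 10.6667.
%Δp = (40.1111 − 38) / 38 × 100 = +5.56%.

+5.56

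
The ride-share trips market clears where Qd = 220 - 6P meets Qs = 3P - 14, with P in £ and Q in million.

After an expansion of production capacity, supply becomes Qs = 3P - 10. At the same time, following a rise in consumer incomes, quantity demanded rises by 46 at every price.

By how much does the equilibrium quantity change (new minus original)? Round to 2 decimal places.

Solve the original market: 220 - 6P = 3P - 14, hence P = 26 and Q = 64.
The new curves are Qd = 266 - 6P (demand) and Qs = 3P - 10 (supply).
Setting them equal: 266 - 6P = 3P - 10 → 276 = 9P, so P = 92/3 ≈ 30.6667 and Q = 82.
ΔQ = 82 − 64 = +18.00.

+18.00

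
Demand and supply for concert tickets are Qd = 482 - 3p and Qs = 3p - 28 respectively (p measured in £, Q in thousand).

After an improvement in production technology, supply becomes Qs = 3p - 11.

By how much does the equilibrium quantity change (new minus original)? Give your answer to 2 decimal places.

+8.50

Initially, 482 - 3p = 3p - 28, so 510 = 6p and p = 85, Q = 227.
The new curves are Qd = 482 - 3p (demand) and Qs = 3p - 11 (supply).
Equate the new curves: 482 - 3p = 3p - 11, giving 493 = 6p, p = 493/6 ≈ 82.1667, Q = 235.5.
ΔQ = 235.5 − 227 = +8.50.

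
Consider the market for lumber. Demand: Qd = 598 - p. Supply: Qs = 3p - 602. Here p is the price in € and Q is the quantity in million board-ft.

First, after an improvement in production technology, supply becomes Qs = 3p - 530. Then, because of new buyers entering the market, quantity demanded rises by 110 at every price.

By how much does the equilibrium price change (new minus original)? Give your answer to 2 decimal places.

Solve the original market: 598 - p = 3p - 602, hence p = 300 and Q = 298.
With the change applied: demand Qd = 708 - p, supply Qs = 3p - 530.
Setting them equal: 708 - p = 3p - 530 → 1238 = 4p, so p = 309.5 and Q = 398.5.
Δp = 309.5 − 300 = +9.50.

+9.50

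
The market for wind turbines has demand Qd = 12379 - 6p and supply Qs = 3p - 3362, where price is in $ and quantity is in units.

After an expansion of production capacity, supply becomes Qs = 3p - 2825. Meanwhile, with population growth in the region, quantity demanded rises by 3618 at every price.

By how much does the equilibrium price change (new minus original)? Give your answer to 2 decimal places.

Before the shock: 12379 - 6p = 3p - 3362 ⇒ 15741 = 9p ⇒ p = 1749, Q = 1885.
After the shift, demand is Qd = 15997 - 6p and supply is Qs = 3p - 2825.
Clearing the new market: 15997 - 6p = 3p - 2825, so p = 6274/3 ≈ 2091.3333 and Q = 3449.
Δp = 2091.3333 − 1749 = +342.33.

+342.33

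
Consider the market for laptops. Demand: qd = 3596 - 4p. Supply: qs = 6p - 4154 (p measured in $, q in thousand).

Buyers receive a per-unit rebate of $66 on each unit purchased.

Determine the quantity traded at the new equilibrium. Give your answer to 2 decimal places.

Solve the original market: 3596 - 4p = 6p - 4154, hence p = 775 and q = 496.
Since buyers' out-of-pocket price is the market price minus the rebate, the effective demand curve becomes qd = 3860 - 4p.
Equate the new curves: 3860 - 4p = 6p - 4154, giving 8014 = 10p, p = 801.4, q = 654.4.

654.40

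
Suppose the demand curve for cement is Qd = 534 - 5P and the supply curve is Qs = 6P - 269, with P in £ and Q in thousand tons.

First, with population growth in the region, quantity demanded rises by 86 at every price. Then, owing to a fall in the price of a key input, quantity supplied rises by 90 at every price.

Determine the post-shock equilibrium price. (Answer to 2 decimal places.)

Initially, 534 - 5P = 6P - 269, so 803 = 11P and P = 73, Q = 169.
After the shift, demand is Qd = 620 - 5P and supply is Qs = 6P - 179.
New equilibrium: 620 - 5P = 6P - 179 ⇒ 799 = 11P ⇒ P = 799/11 ≈ 72.6364, Q = 2825/11 ≈ 256.8182.

72.64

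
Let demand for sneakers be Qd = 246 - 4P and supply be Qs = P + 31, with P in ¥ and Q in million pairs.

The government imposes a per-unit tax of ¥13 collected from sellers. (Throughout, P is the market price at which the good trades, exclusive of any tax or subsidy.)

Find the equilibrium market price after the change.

Solve the original market: 246 - 4P = P + 31, hence P = 43 and Q = 74.
Since sellers keep the price net of the tax, the effective supply curve becomes Qs = P + 18.
Setting them equal: 246 - 4P = P + 18 → 228 = 5P, so P = 45.6 and Q = 63.6.

45.6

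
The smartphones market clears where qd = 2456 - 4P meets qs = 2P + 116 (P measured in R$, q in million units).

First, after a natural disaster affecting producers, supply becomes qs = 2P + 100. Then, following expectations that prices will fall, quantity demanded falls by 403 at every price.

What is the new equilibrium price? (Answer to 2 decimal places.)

325.50

Original equilibrium: 2456 - 4P = 2P + 116 gives 2340 = 6P, so P = 390 and q = 896.
The shock moves the curves to qd = 2053 - 4P and qs = 2P + 100.
New equilibrium: 2053 - 4P = 2P + 100 ⇒ 1953 = 6P ⇒ P = 325.5, q = 751.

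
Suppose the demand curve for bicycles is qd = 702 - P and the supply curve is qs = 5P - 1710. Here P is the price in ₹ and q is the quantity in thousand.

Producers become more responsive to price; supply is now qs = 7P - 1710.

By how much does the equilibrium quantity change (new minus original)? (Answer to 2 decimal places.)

+100.50

Original equilibrium: 702 - P = 5P - 1710 gives 2412 = 6P, so P = 402 and q = 300.
The shock moves the curves to qd = 702 - P and qs = 7P - 1710.
Setting them equal: 702 - P = 7P - 1710 → 2412 = 8P, so P = 301.5 and q = 400.5.
Δq = 400.5 − 300 = +100.50.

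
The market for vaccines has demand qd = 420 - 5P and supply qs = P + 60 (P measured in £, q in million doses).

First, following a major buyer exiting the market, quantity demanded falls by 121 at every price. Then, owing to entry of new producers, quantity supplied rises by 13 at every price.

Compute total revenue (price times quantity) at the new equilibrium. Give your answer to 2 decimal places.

4168.44

Original equilibrium: 420 - 5P = P + 60 gives 360 = 6P, so P = 60 and q = 120.
The new curves are qd = 299 - 5P (demand) and qs = P + 73 (supply).
New equilibrium: 299 - 5P = P + 73 ⇒ 226 = 6P ⇒ P = 113/3 ≈ 37.6667, q = 332/3 ≈ 110.6667.
New expenditure = 37.6667 × 110.6667 = 4168.44.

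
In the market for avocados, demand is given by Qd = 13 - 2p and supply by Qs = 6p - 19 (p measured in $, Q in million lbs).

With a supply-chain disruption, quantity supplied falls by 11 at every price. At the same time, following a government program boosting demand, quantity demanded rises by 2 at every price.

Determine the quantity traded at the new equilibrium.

3.75

Initially, 13 - 2p = 6p - 19, so 32 = 8p and p = 4, Q = 5.
After the shift, demand is Qd = 15 - 2p and supply is Qs = 6p - 30.
Setting them equal: 15 - 2p = 6p - 30 → 45 = 8p, so p = 5.625 and Q = 3.75.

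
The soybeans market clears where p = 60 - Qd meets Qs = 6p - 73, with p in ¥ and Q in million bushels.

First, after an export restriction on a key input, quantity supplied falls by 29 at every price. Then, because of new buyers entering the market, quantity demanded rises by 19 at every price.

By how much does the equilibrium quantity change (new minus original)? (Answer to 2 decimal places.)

+12.14

Solve the original market: 60 - p = 6p - 73, hence p = 19 and Q = 41.
The new curves are Qd = 79 - p (demand) and Qs = 6p - 102 (supply).
Setting them equal: 79 - p = 6p - 102 → 181 = 7p, so p = 181/7 ≈ 25.8571 and Q = 372/7 ≈ 53.1429.
ΔQ = 53.1429 − 41 = +12.14.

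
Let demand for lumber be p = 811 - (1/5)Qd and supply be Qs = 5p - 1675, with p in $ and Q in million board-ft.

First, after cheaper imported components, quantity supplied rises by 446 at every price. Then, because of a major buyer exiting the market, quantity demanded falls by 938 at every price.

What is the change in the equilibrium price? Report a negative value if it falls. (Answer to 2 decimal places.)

-138.40

Solve the original market: 4055 - 5p = 5p - 1675, hence p = 573 and Q = 1190.
The new curves are Qd = 3117 - 5p (demand) and Qs = 5p - 1229 (supply).
Clearing the new market: 3117 - 5p = 5p - 1229, so p = 434.6 and Q = 944.
Δp = 434.6 − 573 = -138.40.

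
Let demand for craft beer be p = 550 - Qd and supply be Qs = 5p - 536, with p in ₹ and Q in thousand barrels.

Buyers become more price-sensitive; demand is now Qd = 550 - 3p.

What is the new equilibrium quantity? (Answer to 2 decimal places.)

Original equilibrium: 550 - p = 5p - 536 gives 1086 = 6p, so p = 181 and Q = 369.
With the change applied: demand Qd = 550 - 3p, supply Qs = 5p - 536.
Clearing the new market: 550 - 3p = 5p - 536, so p = 135.75 and Q = 142.75.

142.75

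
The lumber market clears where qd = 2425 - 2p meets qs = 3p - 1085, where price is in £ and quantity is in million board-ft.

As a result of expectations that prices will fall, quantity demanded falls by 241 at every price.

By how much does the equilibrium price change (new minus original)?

Original equilibrium: 2425 - 2p = 3p - 1085 gives 3510 = 5p, so p = 702 and q = 1021.
The new curves are qd = 2184 - 2p (demand) and qs = 3p - 1085 (supply).
New equilibrium: 2184 - 2p = 3p - 1085 ⇒ 3269 = 5p ⇒ p = 653.8, q = 876.4.
Δp = 653.8 − 702 = -48.2.

-48.2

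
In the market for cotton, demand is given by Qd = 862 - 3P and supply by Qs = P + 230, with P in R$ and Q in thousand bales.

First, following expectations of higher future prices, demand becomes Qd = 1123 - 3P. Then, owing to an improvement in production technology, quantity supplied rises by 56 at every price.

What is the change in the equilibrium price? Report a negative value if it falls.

+51.25

Original equilibrium: 862 - 3P = P + 230 gives 632 = 4P, so P = 158 and Q = 388.
With the change applied: demand Qd = 1123 - 3P, supply Qs = P + 286.
Equate the new curves: 1123 - 3P = P + 286, giving 837 = 4P, P = 209.25, Q = 495.25.
ΔP = 209.25 − 158 = +51.25.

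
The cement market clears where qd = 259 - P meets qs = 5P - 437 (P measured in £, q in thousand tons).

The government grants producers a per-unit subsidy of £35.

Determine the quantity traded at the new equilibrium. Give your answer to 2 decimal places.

Solve the original market: 259 - P = 5P - 437, hence P = 116 and q = 143.
Since sellers receive the price plus the subsidy, the effective supply curve becomes qs = 5P - 262.
New equilibrium: 259 - P = 5P - 262 ⇒ 521 = 6P ⇒ P = 521/6 ≈ 86.8333, q = 1033/6 ≈ 172.1667.

172.17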